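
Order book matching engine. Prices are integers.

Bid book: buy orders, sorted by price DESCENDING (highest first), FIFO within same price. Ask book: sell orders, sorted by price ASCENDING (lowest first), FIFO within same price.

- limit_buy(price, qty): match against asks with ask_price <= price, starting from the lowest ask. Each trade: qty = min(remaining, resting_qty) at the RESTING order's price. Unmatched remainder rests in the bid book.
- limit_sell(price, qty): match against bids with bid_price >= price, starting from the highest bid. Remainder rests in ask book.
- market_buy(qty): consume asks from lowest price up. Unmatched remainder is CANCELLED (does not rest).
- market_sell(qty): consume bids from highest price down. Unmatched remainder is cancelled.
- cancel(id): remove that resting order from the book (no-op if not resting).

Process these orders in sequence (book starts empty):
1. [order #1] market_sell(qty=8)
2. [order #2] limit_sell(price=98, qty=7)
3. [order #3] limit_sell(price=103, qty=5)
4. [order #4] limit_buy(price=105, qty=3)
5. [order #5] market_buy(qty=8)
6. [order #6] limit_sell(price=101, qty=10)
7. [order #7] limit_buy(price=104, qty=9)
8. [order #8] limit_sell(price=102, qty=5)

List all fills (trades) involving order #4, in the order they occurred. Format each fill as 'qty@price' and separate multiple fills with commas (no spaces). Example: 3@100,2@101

After op 1 [order #1] market_sell(qty=8): fills=none; bids=[-] asks=[-]
After op 2 [order #2] limit_sell(price=98, qty=7): fills=none; bids=[-] asks=[#2:7@98]
After op 3 [order #3] limit_sell(price=103, qty=5): fills=none; bids=[-] asks=[#2:7@98 #3:5@103]
After op 4 [order #4] limit_buy(price=105, qty=3): fills=#4x#2:3@98; bids=[-] asks=[#2:4@98 #3:5@103]
After op 5 [order #5] market_buy(qty=8): fills=#5x#2:4@98 #5x#3:4@103; bids=[-] asks=[#3:1@103]
After op 6 [order #6] limit_sell(price=101, qty=10): fills=none; bids=[-] asks=[#6:10@101 #3:1@103]
After op 7 [order #7] limit_buy(price=104, qty=9): fills=#7x#6:9@101; bids=[-] asks=[#6:1@101 #3:1@103]
After op 8 [order #8] limit_sell(price=102, qty=5): fills=none; bids=[-] asks=[#6:1@101 #8:5@102 #3:1@103]

Answer: 3@98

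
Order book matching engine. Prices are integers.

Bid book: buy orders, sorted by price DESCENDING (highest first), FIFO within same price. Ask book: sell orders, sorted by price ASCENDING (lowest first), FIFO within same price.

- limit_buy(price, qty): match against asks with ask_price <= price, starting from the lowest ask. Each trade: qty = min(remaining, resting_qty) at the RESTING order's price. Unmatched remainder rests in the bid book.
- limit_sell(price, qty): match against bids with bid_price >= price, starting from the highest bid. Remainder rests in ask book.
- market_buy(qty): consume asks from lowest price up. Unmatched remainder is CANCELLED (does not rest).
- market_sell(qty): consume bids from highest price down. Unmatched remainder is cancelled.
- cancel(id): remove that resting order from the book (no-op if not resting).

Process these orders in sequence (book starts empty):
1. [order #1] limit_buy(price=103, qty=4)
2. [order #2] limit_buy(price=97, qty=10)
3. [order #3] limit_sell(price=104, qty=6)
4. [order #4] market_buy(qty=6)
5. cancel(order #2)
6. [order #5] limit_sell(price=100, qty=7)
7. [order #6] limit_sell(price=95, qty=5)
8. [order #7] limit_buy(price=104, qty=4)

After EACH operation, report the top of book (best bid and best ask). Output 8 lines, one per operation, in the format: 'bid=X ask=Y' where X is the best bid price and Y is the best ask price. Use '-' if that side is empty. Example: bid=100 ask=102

After op 1 [order #1] limit_buy(price=103, qty=4): fills=none; bids=[#1:4@103] asks=[-]
After op 2 [order #2] limit_buy(price=97, qty=10): fills=none; bids=[#1:4@103 #2:10@97] asks=[-]
After op 3 [order #3] limit_sell(price=104, qty=6): fills=none; bids=[#1:4@103 #2:10@97] asks=[#3:6@104]
After op 4 [order #4] market_buy(qty=6): fills=#4x#3:6@104; bids=[#1:4@103 #2:10@97] asks=[-]
After op 5 cancel(order #2): fills=none; bids=[#1:4@103] asks=[-]
After op 6 [order #5] limit_sell(price=100, qty=7): fills=#1x#5:4@103; bids=[-] asks=[#5:3@100]
After op 7 [order #6] limit_sell(price=95, qty=5): fills=none; bids=[-] asks=[#6:5@95 #5:3@100]
After op 8 [order #7] limit_buy(price=104, qty=4): fills=#7x#6:4@95; bids=[-] asks=[#6:1@95 #5:3@100]

Answer: bid=103 ask=-
bid=103 ask=-
bid=103 ask=104
bid=103 ask=-
bid=103 ask=-
bid=- ask=100
bid=- ask=95
bid=- ask=95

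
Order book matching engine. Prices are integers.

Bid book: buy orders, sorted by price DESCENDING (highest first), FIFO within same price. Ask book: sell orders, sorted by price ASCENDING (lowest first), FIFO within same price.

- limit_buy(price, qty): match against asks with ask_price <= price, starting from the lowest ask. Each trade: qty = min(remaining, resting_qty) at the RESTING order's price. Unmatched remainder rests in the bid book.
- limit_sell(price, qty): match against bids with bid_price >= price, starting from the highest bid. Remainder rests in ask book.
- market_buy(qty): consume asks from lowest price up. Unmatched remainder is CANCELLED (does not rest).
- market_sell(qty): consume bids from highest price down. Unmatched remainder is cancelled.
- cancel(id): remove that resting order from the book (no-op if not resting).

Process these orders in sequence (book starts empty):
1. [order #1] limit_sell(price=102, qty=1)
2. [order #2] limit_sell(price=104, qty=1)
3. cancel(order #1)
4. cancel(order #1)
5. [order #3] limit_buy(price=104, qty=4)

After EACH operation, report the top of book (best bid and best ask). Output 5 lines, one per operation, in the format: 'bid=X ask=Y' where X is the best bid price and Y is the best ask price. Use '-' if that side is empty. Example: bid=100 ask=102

Answer: bid=- ask=102
bid=- ask=102
bid=- ask=104
bid=- ask=104
bid=104 ask=-

Derivation:
After op 1 [order #1] limit_sell(price=102, qty=1): fills=none; bids=[-] asks=[#1:1@102]
After op 2 [order #2] limit_sell(price=104, qty=1): fills=none; bids=[-] asks=[#1:1@102 #2:1@104]
After op 3 cancel(order #1): fills=none; bids=[-] asks=[#2:1@104]
After op 4 cancel(order #1): fills=none; bids=[-] asks=[#2:1@104]
After op 5 [order #3] limit_buy(price=104, qty=4): fills=#3x#2:1@104; bids=[#3:3@104] asks=[-]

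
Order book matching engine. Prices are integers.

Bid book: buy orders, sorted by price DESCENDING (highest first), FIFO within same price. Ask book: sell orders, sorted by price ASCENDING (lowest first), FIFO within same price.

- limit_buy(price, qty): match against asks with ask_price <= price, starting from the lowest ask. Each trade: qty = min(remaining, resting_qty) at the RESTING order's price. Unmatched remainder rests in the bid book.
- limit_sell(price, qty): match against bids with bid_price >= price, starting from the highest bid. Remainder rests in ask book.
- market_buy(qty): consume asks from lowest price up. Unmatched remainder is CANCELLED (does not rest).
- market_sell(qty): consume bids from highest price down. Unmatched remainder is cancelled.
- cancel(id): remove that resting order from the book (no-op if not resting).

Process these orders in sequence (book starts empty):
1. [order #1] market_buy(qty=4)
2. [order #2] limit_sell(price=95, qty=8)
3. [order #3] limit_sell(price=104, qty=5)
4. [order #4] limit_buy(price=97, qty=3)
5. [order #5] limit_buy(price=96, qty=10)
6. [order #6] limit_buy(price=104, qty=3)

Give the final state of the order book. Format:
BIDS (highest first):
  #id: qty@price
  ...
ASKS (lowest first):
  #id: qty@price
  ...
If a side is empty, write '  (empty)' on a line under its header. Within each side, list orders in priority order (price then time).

Answer: BIDS (highest first):
  #5: 5@96
ASKS (lowest first):
  #3: 2@104

Derivation:
After op 1 [order #1] market_buy(qty=4): fills=none; bids=[-] asks=[-]
After op 2 [order #2] limit_sell(price=95, qty=8): fills=none; bids=[-] asks=[#2:8@95]
After op 3 [order #3] limit_sell(price=104, qty=5): fills=none; bids=[-] asks=[#2:8@95 #3:5@104]
After op 4 [order #4] limit_buy(price=97, qty=3): fills=#4x#2:3@95; bids=[-] asks=[#2:5@95 #3:5@104]
After op 5 [order #5] limit_buy(price=96, qty=10): fills=#5x#2:5@95; bids=[#5:5@96] asks=[#3:5@104]
After op 6 [order #6] limit_buy(price=104, qty=3): fills=#6x#3:3@104; bids=[#5:5@96] asks=[#3:2@104]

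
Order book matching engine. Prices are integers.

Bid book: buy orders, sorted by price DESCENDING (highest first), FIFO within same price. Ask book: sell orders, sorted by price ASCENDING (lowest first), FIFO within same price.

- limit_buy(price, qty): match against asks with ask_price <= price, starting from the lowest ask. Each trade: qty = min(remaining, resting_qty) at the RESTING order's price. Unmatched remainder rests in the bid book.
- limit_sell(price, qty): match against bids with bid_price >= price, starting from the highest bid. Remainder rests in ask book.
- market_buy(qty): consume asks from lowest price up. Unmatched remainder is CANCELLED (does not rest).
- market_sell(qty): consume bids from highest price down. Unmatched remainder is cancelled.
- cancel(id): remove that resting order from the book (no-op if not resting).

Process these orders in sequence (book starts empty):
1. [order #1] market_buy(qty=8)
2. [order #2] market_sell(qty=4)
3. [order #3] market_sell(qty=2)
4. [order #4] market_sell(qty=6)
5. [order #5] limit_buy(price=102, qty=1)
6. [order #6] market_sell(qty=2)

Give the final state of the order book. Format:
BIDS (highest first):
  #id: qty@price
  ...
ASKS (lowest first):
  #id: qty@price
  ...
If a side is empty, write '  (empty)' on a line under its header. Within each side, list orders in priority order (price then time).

Answer: BIDS (highest first):
  (empty)
ASKS (lowest first):
  (empty)

Derivation:
After op 1 [order #1] market_buy(qty=8): fills=none; bids=[-] asks=[-]
After op 2 [order #2] market_sell(qty=4): fills=none; bids=[-] asks=[-]
After op 3 [order #3] market_sell(qty=2): fills=none; bids=[-] asks=[-]
After op 4 [order #4] market_sell(qty=6): fills=none; bids=[-] asks=[-]
After op 5 [order #5] limit_buy(price=102, qty=1): fills=none; bids=[#5:1@102] asks=[-]
After op 6 [order #6] market_sell(qty=2): fills=#5x#6:1@102; bids=[-] asks=[-]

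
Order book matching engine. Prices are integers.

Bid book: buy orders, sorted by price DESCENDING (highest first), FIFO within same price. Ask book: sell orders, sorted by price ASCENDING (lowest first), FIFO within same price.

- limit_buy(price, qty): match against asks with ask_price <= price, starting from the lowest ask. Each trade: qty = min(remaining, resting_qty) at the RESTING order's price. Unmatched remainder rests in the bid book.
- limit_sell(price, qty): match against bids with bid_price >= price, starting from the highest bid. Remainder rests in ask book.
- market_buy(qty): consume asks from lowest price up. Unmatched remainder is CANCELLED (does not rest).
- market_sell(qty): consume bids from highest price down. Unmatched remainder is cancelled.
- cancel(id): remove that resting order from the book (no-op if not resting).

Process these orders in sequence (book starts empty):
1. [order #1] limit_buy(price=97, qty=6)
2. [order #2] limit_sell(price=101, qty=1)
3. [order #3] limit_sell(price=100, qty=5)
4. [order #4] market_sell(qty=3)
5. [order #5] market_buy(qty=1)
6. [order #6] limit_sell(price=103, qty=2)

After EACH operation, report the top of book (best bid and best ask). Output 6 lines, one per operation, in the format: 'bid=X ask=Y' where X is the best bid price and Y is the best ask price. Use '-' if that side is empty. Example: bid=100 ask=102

After op 1 [order #1] limit_buy(price=97, qty=6): fills=none; bids=[#1:6@97] asks=[-]
After op 2 [order #2] limit_sell(price=101, qty=1): fills=none; bids=[#1:6@97] asks=[#2:1@101]
After op 3 [order #3] limit_sell(price=100, qty=5): fills=none; bids=[#1:6@97] asks=[#3:5@100 #2:1@101]
After op 4 [order #4] market_sell(qty=3): fills=#1x#4:3@97; bids=[#1:3@97] asks=[#3:5@100 #2:1@101]
After op 5 [order #5] market_buy(qty=1): fills=#5x#3:1@100; bids=[#1:3@97] asks=[#3:4@100 #2:1@101]
After op 6 [order #6] limit_sell(price=103, qty=2): fills=none; bids=[#1:3@97] asks=[#3:4@100 #2:1@101 #6:2@103]

Answer: bid=97 ask=-
bid=97 ask=101
bid=97 ask=100
bid=97 ask=100
bid=97 ask=100
bid=97 ask=100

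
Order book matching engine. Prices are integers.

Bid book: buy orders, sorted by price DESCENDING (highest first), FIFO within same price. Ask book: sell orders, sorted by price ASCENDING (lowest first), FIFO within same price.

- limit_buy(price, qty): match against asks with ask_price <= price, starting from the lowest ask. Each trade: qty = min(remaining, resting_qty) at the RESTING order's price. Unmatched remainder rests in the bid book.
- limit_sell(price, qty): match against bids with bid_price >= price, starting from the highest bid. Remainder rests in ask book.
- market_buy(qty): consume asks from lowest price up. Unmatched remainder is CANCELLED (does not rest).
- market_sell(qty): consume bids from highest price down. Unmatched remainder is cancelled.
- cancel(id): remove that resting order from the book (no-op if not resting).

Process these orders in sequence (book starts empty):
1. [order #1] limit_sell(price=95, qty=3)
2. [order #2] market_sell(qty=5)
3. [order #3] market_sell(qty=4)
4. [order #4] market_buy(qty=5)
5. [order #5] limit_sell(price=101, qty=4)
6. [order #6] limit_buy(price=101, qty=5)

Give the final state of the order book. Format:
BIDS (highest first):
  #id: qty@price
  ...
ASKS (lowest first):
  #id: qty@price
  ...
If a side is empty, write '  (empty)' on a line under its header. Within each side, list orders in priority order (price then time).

Answer: BIDS (highest first):
  #6: 1@101
ASKS (lowest first):
  (empty)

Derivation:
After op 1 [order #1] limit_sell(price=95, qty=3): fills=none; bids=[-] asks=[#1:3@95]
After op 2 [order #2] market_sell(qty=5): fills=none; bids=[-] asks=[#1:3@95]
After op 3 [order #3] market_sell(qty=4): fills=none; bids=[-] asks=[#1:3@95]
After op 4 [order #4] market_buy(qty=5): fills=#4x#1:3@95; bids=[-] asks=[-]
After op 5 [order #5] limit_sell(price=101, qty=4): fills=none; bids=[-] asks=[#5:4@101]
After op 6 [order #6] limit_buy(price=101, qty=5): fills=#6x#5:4@101; bids=[#6:1@101] asks=[-]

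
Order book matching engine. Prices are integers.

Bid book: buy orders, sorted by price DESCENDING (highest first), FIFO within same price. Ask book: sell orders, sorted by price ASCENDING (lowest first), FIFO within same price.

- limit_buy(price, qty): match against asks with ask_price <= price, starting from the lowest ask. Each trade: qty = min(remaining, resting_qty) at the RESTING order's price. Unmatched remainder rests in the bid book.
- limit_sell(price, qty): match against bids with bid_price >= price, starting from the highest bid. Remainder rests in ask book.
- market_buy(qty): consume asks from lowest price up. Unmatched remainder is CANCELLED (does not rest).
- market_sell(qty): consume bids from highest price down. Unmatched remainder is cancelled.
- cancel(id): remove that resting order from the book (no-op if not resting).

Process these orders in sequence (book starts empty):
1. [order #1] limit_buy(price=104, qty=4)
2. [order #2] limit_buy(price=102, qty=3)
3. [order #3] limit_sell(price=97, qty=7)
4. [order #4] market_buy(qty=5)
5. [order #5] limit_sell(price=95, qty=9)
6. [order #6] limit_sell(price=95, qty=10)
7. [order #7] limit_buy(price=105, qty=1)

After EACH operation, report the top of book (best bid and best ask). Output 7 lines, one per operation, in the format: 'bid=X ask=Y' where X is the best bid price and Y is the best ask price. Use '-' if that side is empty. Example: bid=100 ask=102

After op 1 [order #1] limit_buy(price=104, qty=4): fills=none; bids=[#1:4@104] asks=[-]
After op 2 [order #2] limit_buy(price=102, qty=3): fills=none; bids=[#1:4@104 #2:3@102] asks=[-]
After op 3 [order #3] limit_sell(price=97, qty=7): fills=#1x#3:4@104 #2x#3:3@102; bids=[-] asks=[-]
After op 4 [order #4] market_buy(qty=5): fills=none; bids=[-] asks=[-]
After op 5 [order #5] limit_sell(price=95, qty=9): fills=none; bids=[-] asks=[#5:9@95]
After op 6 [order #6] limit_sell(price=95, qty=10): fills=none; bids=[-] asks=[#5:9@95 #6:10@95]
After op 7 [order #7] limit_buy(price=105, qty=1): fills=#7x#5:1@95; bids=[-] asks=[#5:8@95 #6:10@95]

Answer: bid=104 ask=-
bid=104 ask=-
bid=- ask=-
bid=- ask=-
bid=- ask=95
bid=- ask=95
bid=- ask=95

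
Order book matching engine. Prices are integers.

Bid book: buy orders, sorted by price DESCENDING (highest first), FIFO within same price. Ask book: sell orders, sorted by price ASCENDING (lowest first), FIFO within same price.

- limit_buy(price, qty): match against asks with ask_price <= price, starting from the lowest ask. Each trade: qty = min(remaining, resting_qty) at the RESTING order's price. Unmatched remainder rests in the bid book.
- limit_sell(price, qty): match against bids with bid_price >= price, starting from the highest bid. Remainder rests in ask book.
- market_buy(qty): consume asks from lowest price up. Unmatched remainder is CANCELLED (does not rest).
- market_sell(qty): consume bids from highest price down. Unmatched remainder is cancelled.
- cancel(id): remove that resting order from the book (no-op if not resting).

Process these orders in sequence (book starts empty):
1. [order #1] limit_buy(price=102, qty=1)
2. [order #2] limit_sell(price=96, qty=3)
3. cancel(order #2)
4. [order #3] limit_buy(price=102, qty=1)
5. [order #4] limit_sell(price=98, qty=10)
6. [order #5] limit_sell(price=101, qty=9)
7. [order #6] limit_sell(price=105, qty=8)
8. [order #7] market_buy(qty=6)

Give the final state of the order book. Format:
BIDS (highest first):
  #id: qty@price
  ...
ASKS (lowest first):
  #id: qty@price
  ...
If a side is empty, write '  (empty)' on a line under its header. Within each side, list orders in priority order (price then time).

After op 1 [order #1] limit_buy(price=102, qty=1): fills=none; bids=[#1:1@102] asks=[-]
After op 2 [order #2] limit_sell(price=96, qty=3): fills=#1x#2:1@102; bids=[-] asks=[#2:2@96]
After op 3 cancel(order #2): fills=none; bids=[-] asks=[-]
After op 4 [order #3] limit_buy(price=102, qty=1): fills=none; bids=[#3:1@102] asks=[-]
After op 5 [order #4] limit_sell(price=98, qty=10): fills=#3x#4:1@102; bids=[-] asks=[#4:9@98]
After op 6 [order #5] limit_sell(price=101, qty=9): fills=none; bids=[-] asks=[#4:9@98 #5:9@101]
After op 7 [order #6] limit_sell(price=105, qty=8): fills=none; bids=[-] asks=[#4:9@98 #5:9@101 #6:8@105]
After op 8 [order #7] market_buy(qty=6): fills=#7x#4:6@98; bids=[-] asks=[#4:3@98 #5:9@101 #6:8@105]

Answer: BIDS (highest first):
  (empty)
ASKS (lowest first):
  #4: 3@98
  #5: 9@101
  #6: 8@105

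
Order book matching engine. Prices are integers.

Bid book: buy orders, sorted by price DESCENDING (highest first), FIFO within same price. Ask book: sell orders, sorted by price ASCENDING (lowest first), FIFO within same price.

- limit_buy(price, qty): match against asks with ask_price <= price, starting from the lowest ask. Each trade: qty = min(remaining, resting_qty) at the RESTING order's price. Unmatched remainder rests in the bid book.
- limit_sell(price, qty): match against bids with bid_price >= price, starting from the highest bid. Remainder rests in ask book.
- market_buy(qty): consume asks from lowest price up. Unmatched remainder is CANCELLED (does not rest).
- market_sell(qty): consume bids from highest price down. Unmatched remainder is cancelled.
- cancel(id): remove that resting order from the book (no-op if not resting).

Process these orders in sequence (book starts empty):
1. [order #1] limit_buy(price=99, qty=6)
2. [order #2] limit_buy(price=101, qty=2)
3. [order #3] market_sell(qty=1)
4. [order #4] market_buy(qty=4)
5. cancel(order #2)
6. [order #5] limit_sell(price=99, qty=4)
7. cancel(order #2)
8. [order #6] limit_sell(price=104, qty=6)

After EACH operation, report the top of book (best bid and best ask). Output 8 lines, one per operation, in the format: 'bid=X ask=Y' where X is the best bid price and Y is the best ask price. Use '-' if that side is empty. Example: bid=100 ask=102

After op 1 [order #1] limit_buy(price=99, qty=6): fills=none; bids=[#1:6@99] asks=[-]
After op 2 [order #2] limit_buy(price=101, qty=2): fills=none; bids=[#2:2@101 #1:6@99] asks=[-]
After op 3 [order #3] market_sell(qty=1): fills=#2x#3:1@101; bids=[#2:1@101 #1:6@99] asks=[-]
After op 4 [order #4] market_buy(qty=4): fills=none; bids=[#2:1@101 #1:6@99] asks=[-]
After op 5 cancel(order #2): fills=none; bids=[#1:6@99] asks=[-]
After op 6 [order #5] limit_sell(price=99, qty=4): fills=#1x#5:4@99; bids=[#1:2@99] asks=[-]
After op 7 cancel(order #2): fills=none; bids=[#1:2@99] asks=[-]
After op 8 [order #6] limit_sell(price=104, qty=6): fills=none; bids=[#1:2@99] asks=[#6:6@104]

Answer: bid=99 ask=-
bid=101 ask=-
bid=101 ask=-
bid=101 ask=-
bid=99 ask=-
bid=99 ask=-
bid=99 ask=-
bid=99 ask=104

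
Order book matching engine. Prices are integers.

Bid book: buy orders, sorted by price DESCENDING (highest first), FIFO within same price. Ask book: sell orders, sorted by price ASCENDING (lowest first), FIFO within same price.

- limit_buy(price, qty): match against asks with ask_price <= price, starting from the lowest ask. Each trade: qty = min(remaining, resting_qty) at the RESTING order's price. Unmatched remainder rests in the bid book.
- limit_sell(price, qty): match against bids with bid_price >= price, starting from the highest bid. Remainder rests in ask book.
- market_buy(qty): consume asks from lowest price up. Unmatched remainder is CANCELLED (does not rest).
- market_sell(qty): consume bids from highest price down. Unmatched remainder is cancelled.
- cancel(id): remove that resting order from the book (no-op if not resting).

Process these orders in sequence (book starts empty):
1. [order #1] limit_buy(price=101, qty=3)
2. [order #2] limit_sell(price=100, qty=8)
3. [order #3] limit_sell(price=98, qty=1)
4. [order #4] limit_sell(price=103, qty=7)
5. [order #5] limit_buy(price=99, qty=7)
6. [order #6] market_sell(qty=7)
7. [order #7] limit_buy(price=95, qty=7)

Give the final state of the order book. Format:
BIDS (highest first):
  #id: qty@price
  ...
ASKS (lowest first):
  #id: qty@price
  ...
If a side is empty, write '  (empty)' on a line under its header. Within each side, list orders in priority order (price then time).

Answer: BIDS (highest first):
  #7: 7@95
ASKS (lowest first):
  #2: 5@100
  #4: 7@103

Derivation:
After op 1 [order #1] limit_buy(price=101, qty=3): fills=none; bids=[#1:3@101] asks=[-]
After op 2 [order #2] limit_sell(price=100, qty=8): fills=#1x#2:3@101; bids=[-] asks=[#2:5@100]
After op 3 [order #3] limit_sell(price=98, qty=1): fills=none; bids=[-] asks=[#3:1@98 #2:5@100]
After op 4 [order #4] limit_sell(price=103, qty=7): fills=none; bids=[-] asks=[#3:1@98 #2:5@100 #4:7@103]
After op 5 [order #5] limit_buy(price=99, qty=7): fills=#5x#3:1@98; bids=[#5:6@99] asks=[#2:5@100 #4:7@103]
After op 6 [order #6] market_sell(qty=7): fills=#5x#6:6@99; bids=[-] asks=[#2:5@100 #4:7@103]
After op 7 [order #7] limit_buy(price=95, qty=7): fills=none; bids=[#7:7@95] asks=[#2:5@100 #4:7@103]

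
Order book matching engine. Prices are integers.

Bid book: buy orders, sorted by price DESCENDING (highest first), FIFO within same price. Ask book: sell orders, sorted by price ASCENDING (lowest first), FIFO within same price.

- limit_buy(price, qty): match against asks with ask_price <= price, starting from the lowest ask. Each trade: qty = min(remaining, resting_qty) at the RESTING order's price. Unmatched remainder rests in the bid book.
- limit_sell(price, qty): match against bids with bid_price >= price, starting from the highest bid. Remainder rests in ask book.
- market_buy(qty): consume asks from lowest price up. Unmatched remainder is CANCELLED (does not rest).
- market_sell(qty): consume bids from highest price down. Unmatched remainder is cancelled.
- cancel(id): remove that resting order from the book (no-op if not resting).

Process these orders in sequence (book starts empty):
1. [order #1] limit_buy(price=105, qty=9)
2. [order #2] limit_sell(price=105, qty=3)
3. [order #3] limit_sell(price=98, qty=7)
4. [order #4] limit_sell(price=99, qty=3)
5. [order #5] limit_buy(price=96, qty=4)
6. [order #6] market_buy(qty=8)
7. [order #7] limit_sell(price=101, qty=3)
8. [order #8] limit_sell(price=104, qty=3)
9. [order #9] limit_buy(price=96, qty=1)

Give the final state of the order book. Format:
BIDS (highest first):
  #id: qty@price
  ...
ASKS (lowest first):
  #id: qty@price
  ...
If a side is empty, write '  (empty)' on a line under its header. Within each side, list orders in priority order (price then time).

After op 1 [order #1] limit_buy(price=105, qty=9): fills=none; bids=[#1:9@105] asks=[-]
After op 2 [order #2] limit_sell(price=105, qty=3): fills=#1x#2:3@105; bids=[#1:6@105] asks=[-]
After op 3 [order #3] limit_sell(price=98, qty=7): fills=#1x#3:6@105; bids=[-] asks=[#3:1@98]
After op 4 [order #4] limit_sell(price=99, qty=3): fills=none; bids=[-] asks=[#3:1@98 #4:3@99]
After op 5 [order #5] limit_buy(price=96, qty=4): fills=none; bids=[#5:4@96] asks=[#3:1@98 #4:3@99]
After op 6 [order #6] market_buy(qty=8): fills=#6x#3:1@98 #6x#4:3@99; bids=[#5:4@96] asks=[-]
After op 7 [order #7] limit_sell(price=101, qty=3): fills=none; bids=[#5:4@96] asks=[#7:3@101]
After op 8 [order #8] limit_sell(price=104, qty=3): fills=none; bids=[#5:4@96] asks=[#7:3@101 #8:3@104]
After op 9 [order #9] limit_buy(price=96, qty=1): fills=none; bids=[#5:4@96 #9:1@96] asks=[#7:3@101 #8:3@104]

Answer: BIDS (highest first):
  #5: 4@96
  #9: 1@96
ASKS (lowest first):
  #7: 3@101
  #8: 3@104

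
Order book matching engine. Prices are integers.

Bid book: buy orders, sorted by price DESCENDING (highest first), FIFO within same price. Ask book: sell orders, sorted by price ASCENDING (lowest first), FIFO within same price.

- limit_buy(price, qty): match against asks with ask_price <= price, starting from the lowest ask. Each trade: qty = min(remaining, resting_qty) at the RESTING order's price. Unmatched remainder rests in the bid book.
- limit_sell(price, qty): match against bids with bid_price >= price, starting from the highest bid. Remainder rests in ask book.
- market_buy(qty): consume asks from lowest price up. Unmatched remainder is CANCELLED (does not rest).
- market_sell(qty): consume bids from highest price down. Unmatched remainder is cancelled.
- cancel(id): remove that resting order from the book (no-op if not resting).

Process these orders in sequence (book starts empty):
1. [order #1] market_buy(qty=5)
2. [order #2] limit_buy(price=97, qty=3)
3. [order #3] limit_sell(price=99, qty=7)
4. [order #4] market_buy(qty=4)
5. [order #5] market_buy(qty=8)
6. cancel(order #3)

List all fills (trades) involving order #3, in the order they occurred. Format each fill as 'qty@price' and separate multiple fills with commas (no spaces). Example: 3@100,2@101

Answer: 4@99,3@99

Derivation:
After op 1 [order #1] market_buy(qty=5): fills=none; bids=[-] asks=[-]
After op 2 [order #2] limit_buy(price=97, qty=3): fills=none; bids=[#2:3@97] asks=[-]
After op 3 [order #3] limit_sell(price=99, qty=7): fills=none; bids=[#2:3@97] asks=[#3:7@99]
After op 4 [order #4] market_buy(qty=4): fills=#4x#3:4@99; bids=[#2:3@97] asks=[#3:3@99]
After op 5 [order #5] market_buy(qty=8): fills=#5x#3:3@99; bids=[#2:3@97] asks=[-]
After op 6 cancel(order #3): fills=none; bids=[#2:3@97] asks=[-]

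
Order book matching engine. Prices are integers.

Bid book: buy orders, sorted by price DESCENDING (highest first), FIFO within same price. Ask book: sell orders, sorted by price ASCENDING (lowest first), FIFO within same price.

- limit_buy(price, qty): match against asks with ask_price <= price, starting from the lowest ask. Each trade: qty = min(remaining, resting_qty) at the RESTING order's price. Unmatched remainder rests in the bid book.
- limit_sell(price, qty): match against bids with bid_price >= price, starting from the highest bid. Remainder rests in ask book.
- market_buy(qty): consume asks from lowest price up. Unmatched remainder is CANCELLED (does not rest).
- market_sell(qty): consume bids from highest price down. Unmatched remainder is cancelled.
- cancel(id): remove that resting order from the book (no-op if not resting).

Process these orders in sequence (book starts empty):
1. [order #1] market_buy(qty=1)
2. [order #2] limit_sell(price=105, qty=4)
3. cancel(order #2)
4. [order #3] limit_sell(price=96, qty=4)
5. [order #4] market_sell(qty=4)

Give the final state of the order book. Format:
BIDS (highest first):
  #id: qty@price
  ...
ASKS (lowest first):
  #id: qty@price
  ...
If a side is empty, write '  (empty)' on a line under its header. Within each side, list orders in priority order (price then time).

After op 1 [order #1] market_buy(qty=1): fills=none; bids=[-] asks=[-]
After op 2 [order #2] limit_sell(price=105, qty=4): fills=none; bids=[-] asks=[#2:4@105]
After op 3 cancel(order #2): fills=none; bids=[-] asks=[-]
After op 4 [order #3] limit_sell(price=96, qty=4): fills=none; bids=[-] asks=[#3:4@96]
After op 5 [order #4] market_sell(qty=4): fills=none; bids=[-] asks=[#3:4@96]

Answer: BIDS (highest first):
  (empty)
ASKS (lowest first):
  #3: 4@96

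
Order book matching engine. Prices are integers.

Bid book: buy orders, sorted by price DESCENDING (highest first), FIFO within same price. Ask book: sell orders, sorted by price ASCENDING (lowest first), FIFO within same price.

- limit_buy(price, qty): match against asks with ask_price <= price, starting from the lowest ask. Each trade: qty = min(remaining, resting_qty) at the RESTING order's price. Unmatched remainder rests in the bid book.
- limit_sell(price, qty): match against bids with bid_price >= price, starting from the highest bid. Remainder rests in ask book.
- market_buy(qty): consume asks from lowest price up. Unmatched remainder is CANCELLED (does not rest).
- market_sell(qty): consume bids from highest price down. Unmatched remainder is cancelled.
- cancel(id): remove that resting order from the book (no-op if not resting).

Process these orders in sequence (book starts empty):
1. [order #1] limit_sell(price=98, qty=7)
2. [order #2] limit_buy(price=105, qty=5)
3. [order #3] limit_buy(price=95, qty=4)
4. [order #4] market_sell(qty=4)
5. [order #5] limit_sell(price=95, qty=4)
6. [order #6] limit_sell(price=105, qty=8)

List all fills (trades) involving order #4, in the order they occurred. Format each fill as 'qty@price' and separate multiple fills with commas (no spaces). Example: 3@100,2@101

Answer: 4@95

Derivation:
After op 1 [order #1] limit_sell(price=98, qty=7): fills=none; bids=[-] asks=[#1:7@98]
After op 2 [order #2] limit_buy(price=105, qty=5): fills=#2x#1:5@98; bids=[-] asks=[#1:2@98]
After op 3 [order #3] limit_buy(price=95, qty=4): fills=none; bids=[#3:4@95] asks=[#1:2@98]
After op 4 [order #4] market_sell(qty=4): fills=#3x#4:4@95; bids=[-] asks=[#1:2@98]
After op 5 [order #5] limit_sell(price=95, qty=4): fills=none; bids=[-] asks=[#5:4@95 #1:2@98]
After op 6 [order #6] limit_sell(price=105, qty=8): fills=none; bids=[-] asks=[#5:4@95 #1:2@98 #6:8@105]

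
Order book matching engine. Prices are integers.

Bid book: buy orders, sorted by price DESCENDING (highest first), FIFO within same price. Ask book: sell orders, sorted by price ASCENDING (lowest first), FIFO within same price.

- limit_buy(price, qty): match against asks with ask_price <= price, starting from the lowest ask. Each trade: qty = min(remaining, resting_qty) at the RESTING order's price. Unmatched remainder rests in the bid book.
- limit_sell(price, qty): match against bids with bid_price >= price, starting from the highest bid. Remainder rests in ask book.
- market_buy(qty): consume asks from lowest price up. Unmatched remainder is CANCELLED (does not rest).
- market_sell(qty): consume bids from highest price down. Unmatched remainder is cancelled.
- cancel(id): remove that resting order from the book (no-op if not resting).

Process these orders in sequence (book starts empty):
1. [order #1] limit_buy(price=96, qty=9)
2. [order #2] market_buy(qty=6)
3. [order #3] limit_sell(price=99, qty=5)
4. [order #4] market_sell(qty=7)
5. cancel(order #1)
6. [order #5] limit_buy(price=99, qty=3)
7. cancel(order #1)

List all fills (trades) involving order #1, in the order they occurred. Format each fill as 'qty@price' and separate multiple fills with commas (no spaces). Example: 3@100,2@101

Answer: 7@96

Derivation:
After op 1 [order #1] limit_buy(price=96, qty=9): fills=none; bids=[#1:9@96] asks=[-]
After op 2 [order #2] market_buy(qty=6): fills=none; bids=[#1:9@96] asks=[-]
After op 3 [order #3] limit_sell(price=99, qty=5): fills=none; bids=[#1:9@96] asks=[#3:5@99]
After op 4 [order #4] market_sell(qty=7): fills=#1x#4:7@96; bids=[#1:2@96] asks=[#3:5@99]
After op 5 cancel(order #1): fills=none; bids=[-] asks=[#3:5@99]
After op 6 [order #5] limit_buy(price=99, qty=3): fills=#5x#3:3@99; bids=[-] asks=[#3:2@99]
After op 7 cancel(order #1): fills=none; bids=[-] asks=[#3:2@99]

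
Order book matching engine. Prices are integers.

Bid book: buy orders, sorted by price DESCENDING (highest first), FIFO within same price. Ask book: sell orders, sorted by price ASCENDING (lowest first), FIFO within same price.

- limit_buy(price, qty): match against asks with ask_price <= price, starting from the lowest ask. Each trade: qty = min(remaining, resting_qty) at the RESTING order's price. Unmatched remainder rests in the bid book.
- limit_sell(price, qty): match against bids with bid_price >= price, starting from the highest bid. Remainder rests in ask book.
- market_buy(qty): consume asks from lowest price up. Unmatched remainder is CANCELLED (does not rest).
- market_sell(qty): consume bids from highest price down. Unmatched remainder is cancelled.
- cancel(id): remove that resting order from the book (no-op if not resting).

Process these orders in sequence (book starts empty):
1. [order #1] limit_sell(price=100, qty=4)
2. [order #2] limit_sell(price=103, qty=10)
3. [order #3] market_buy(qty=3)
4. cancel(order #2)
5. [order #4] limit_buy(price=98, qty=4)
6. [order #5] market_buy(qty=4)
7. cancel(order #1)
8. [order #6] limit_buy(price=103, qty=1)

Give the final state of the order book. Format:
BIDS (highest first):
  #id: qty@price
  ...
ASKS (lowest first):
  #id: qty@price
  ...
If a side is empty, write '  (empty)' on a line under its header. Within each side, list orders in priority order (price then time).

After op 1 [order #1] limit_sell(price=100, qty=4): fills=none; bids=[-] asks=[#1:4@100]
After op 2 [order #2] limit_sell(price=103, qty=10): fills=none; bids=[-] asks=[#1:4@100 #2:10@103]
After op 3 [order #3] market_buy(qty=3): fills=#3x#1:3@100; bids=[-] asks=[#1:1@100 #2:10@103]
After op 4 cancel(order #2): fills=none; bids=[-] asks=[#1:1@100]
After op 5 [order #4] limit_buy(price=98, qty=4): fills=none; bids=[#4:4@98] asks=[#1:1@100]
After op 6 [order #5] market_buy(qty=4): fills=#5x#1:1@100; bids=[#4:4@98] asks=[-]
After op 7 cancel(order #1): fills=none; bids=[#4:4@98] asks=[-]
After op 8 [order #6] limit_buy(price=103, qty=1): fills=none; bids=[#6:1@103 #4:4@98] asks=[-]

Answer: BIDS (highest first):
  #6: 1@103
  #4: 4@98
ASKS (lowest first):
  (empty)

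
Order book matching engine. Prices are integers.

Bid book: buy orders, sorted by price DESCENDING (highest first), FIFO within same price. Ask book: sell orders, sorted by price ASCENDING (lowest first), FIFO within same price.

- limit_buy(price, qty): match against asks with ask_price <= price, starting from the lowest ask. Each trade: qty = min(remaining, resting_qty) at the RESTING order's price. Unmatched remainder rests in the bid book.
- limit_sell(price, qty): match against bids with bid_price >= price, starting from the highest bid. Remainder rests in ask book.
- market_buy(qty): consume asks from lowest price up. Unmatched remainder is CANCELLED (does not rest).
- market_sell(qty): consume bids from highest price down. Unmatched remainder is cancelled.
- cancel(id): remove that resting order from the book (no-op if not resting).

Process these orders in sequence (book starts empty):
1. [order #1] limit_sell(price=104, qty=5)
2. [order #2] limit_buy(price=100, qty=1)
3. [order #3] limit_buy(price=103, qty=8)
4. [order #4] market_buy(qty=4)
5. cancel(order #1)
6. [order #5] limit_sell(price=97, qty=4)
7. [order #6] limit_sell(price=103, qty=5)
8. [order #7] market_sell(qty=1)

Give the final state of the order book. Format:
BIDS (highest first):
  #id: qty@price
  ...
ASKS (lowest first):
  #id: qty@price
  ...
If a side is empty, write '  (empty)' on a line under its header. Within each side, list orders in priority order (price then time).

Answer: BIDS (highest first):
  (empty)
ASKS (lowest first):
  #6: 1@103

Derivation:
After op 1 [order #1] limit_sell(price=104, qty=5): fills=none; bids=[-] asks=[#1:5@104]
After op 2 [order #2] limit_buy(price=100, qty=1): fills=none; bids=[#2:1@100] asks=[#1:5@104]
After op 3 [order #3] limit_buy(price=103, qty=8): fills=none; bids=[#3:8@103 #2:1@100] asks=[#1:5@104]
After op 4 [order #4] market_buy(qty=4): fills=#4x#1:4@104; bids=[#3:8@103 #2:1@100] asks=[#1:1@104]
After op 5 cancel(order #1): fills=none; bids=[#3:8@103 #2:1@100] asks=[-]
After op 6 [order #5] limit_sell(price=97, qty=4): fills=#3x#5:4@103; bids=[#3:4@103 #2:1@100] asks=[-]
After op 7 [order #6] limit_sell(price=103, qty=5): fills=#3x#6:4@103; bids=[#2:1@100] asks=[#6:1@103]
After op 8 [order #7] market_sell(qty=1): fills=#2x#7:1@100; bids=[-] asks=[#6:1@103]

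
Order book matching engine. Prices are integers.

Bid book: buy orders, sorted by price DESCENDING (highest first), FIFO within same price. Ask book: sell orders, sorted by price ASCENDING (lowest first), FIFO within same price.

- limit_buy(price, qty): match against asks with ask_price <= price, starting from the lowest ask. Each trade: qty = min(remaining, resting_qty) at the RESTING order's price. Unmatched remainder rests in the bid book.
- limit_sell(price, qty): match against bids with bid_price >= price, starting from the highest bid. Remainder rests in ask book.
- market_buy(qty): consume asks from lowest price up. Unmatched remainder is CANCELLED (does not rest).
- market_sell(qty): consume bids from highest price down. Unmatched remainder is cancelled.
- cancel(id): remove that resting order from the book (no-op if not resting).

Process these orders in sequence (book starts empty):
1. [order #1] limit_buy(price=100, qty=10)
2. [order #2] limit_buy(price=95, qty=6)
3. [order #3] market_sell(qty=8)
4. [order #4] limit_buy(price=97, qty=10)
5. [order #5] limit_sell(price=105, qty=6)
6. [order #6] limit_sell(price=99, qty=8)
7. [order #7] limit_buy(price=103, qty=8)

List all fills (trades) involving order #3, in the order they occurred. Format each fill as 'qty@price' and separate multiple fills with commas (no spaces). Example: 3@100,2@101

After op 1 [order #1] limit_buy(price=100, qty=10): fills=none; bids=[#1:10@100] asks=[-]
After op 2 [order #2] limit_buy(price=95, qty=6): fills=none; bids=[#1:10@100 #2:6@95] asks=[-]
After op 3 [order #3] market_sell(qty=8): fills=#1x#3:8@100; bids=[#1:2@100 #2:6@95] asks=[-]
After op 4 [order #4] limit_buy(price=97, qty=10): fills=none; bids=[#1:2@100 #4:10@97 #2:6@95] asks=[-]
After op 5 [order #5] limit_sell(price=105, qty=6): fills=none; bids=[#1:2@100 #4:10@97 #2:6@95] asks=[#5:6@105]
After op 6 [order #6] limit_sell(price=99, qty=8): fills=#1x#6:2@100; bids=[#4:10@97 #2:6@95] asks=[#6:6@99 #5:6@105]
After op 7 [order #7] limit_buy(price=103, qty=8): fills=#7x#6:6@99; bids=[#7:2@103 #4:10@97 #2:6@95] asks=[#5:6@105]

Answer: 8@100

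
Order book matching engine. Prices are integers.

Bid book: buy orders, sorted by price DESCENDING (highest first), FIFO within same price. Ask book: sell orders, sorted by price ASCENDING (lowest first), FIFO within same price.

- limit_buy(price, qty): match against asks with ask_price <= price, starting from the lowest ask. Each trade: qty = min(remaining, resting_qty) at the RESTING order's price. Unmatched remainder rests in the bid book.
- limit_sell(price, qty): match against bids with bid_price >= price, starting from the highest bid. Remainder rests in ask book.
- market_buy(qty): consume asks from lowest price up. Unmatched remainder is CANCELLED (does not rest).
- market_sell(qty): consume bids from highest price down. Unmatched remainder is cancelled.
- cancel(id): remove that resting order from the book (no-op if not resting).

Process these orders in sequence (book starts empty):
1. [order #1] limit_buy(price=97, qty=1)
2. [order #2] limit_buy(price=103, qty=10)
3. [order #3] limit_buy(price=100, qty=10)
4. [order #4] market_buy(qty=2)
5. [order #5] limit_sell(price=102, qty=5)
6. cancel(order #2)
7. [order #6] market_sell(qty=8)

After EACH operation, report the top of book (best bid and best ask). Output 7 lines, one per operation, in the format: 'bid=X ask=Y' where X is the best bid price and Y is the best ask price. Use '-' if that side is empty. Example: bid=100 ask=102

Answer: bid=97 ask=-
bid=103 ask=-
bid=103 ask=-
bid=103 ask=-
bid=103 ask=-
bid=100 ask=-
bid=100 ask=-

Derivation:
After op 1 [order #1] limit_buy(price=97, qty=1): fills=none; bids=[#1:1@97] asks=[-]
After op 2 [order #2] limit_buy(price=103, qty=10): fills=none; bids=[#2:10@103 #1:1@97] asks=[-]
After op 3 [order #3] limit_buy(price=100, qty=10): fills=none; bids=[#2:10@103 #3:10@100 #1:1@97] asks=[-]
After op 4 [order #4] market_buy(qty=2): fills=none; bids=[#2:10@103 #3:10@100 #1:1@97] asks=[-]
After op 5 [order #5] limit_sell(price=102, qty=5): fills=#2x#5:5@103; bids=[#2:5@103 #3:10@100 #1:1@97] asks=[-]
After op 6 cancel(order #2): fills=none; bids=[#3:10@100 #1:1@97] asks=[-]
After op 7 [order #6] market_sell(qty=8): fills=#3x#6:8@100; bids=[#3:2@100 #1:1@97] asks=[-]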